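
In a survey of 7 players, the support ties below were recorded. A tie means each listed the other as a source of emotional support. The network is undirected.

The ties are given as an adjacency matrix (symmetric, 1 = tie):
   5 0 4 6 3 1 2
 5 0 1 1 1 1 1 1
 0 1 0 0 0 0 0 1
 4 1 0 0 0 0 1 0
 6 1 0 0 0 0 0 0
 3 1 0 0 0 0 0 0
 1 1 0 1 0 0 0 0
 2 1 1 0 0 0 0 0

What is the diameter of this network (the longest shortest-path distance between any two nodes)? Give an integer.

2

Eccentricity of each node (its greatest distance to any other): 0:2, 1:2, 2:2, 3:2, 4:2, 5:1, 6:2.
The maximum eccentricity is 2, realized for instance by the pair 0–4 via 0 – 5 – 4. So the diameter is 2.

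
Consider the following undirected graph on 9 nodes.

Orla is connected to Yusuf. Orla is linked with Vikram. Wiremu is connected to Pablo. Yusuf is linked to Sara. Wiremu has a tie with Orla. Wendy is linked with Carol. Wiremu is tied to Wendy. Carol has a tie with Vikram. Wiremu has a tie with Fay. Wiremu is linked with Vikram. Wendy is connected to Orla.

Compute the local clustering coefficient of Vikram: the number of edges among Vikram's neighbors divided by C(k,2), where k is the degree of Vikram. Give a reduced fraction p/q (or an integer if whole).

Vikram's neighbors: Carol, Orla, and Wiremu (k = 3).
Possible neighbor pairs: C(3,2) = 3. Edges among them: Orla–Wiremu → e = 1.
Clustering(Vikram) = 1/3.

1/3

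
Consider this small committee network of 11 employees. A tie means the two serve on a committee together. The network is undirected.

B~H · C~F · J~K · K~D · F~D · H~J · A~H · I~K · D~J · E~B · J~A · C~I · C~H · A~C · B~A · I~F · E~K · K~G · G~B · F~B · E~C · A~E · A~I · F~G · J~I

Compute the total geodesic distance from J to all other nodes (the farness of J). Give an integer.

15

Distances from J: A:1, B:2, C:2, D:1, E:2, F:2, G:2, H:1, I:1, K:1.
Sum = 1 + 2 + 2 + 1 + 2 + 2 + 2 + 1 + 1 + 1 = 15.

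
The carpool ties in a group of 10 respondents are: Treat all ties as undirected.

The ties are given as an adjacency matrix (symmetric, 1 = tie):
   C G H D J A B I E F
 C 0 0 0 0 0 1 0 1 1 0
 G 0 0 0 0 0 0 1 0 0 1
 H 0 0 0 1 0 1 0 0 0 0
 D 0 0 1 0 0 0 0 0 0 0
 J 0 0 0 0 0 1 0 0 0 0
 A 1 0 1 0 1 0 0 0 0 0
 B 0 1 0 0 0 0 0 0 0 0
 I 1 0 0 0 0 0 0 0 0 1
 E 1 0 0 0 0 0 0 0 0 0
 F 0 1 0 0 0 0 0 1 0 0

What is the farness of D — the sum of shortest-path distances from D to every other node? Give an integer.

Distances from D: A:2, B:7, C:3, E:4, F:5, G:6, H:1, I:4, J:3.
Sum = 2 + 7 + 3 + 4 + 5 + 6 + 1 + 4 + 3 = 35.

35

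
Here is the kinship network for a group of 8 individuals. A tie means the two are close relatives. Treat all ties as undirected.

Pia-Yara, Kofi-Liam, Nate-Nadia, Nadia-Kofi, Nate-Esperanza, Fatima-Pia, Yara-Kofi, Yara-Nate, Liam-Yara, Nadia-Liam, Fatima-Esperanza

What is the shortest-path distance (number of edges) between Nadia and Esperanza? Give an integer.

2

One shortest route is Nadia – Nate – Esperanza, which uses 2 edges, and Nadia and Esperanza are not directly tied, so nothing shorter exists. So d(Nadia,Esperanza) = 2.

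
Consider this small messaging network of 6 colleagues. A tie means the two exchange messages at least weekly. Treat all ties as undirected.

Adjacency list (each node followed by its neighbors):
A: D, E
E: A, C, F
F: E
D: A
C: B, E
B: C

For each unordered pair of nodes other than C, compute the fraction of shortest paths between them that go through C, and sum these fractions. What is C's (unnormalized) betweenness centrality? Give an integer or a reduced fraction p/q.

4

Pairs whose geodesics pass through C — D–B: 1; A–B: 1; E–B: 1; B–F: 1.
All other pairs contribute 0.
Summing the contributions gives betweenness(C) = 4.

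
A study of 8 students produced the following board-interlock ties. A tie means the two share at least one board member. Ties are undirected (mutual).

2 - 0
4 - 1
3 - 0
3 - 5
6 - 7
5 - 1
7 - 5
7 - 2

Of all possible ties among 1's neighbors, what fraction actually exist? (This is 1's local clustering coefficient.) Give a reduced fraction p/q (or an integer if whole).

1's neighbors: 4 and 5 (k = 2).
Possible neighbor pairs: C(2,2) = 1. Edges among them: none → e = 0.
Clustering(1) = 0/1.

0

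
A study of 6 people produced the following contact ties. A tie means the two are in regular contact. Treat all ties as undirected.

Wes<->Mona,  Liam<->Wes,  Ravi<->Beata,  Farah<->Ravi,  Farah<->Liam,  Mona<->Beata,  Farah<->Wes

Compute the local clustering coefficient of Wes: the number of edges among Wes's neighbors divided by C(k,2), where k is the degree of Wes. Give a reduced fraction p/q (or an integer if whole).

Wes's neighbors: Farah, Liam, and Mona (k = 3).
Possible neighbor pairs: C(3,2) = 3. Edges among them: Farah–Liam → e = 1.
Clustering(Wes) = 1/3.

1/3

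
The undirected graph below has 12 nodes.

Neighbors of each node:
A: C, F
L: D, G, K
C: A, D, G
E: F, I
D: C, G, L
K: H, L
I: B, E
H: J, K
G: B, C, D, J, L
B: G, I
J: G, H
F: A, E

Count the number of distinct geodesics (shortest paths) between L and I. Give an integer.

1

The shortest distance is 3, and the only length-3 path is L–G–B–I. So there is exactly 1 shortest path.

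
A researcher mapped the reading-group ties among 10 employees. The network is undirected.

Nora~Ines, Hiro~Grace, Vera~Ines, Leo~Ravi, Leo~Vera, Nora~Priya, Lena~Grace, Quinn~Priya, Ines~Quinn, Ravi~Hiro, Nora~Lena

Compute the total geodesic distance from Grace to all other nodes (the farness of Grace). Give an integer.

Distances from Grace: Hiro:1, Ines:3, Lena:1, Leo:3, Nora:2, Priya:3, Quinn:4, Ravi:2, Vera:4.
Sum = 1 + 3 + 1 + 3 + 2 + 3 + 4 + 2 + 4 = 23.

23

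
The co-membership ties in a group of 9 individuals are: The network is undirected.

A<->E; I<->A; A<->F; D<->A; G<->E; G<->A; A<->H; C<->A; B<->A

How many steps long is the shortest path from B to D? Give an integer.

One shortest route is B – A – D, which uses 2 edges, and B and D are not directly tied, so nothing shorter exists. So d(B,D) = 2.

2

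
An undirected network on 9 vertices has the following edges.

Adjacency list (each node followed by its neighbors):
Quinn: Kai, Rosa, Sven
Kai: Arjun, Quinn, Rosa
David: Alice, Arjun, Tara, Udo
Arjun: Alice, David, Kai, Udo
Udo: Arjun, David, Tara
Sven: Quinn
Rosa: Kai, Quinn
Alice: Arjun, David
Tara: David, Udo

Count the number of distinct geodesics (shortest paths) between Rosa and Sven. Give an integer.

1

The shortest distance is 2, and the only length-2 path is Rosa–Quinn–Sven. So there is exactly 1 shortest path.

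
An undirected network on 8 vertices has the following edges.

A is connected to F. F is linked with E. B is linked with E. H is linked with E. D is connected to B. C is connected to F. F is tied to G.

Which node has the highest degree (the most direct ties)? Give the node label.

Degrees — A:1, B:2, C:1, D:1, E:3, F:4, G:1, H:1.
The maximum is 4, attained only by F.

F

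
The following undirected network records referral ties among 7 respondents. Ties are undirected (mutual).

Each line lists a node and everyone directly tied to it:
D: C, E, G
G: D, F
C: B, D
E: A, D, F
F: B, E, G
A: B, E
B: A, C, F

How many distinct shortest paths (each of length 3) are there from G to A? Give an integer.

The shortest distance is 3. The length-3 paths are: G–F–B–A; G–F–E–A; G–D–E–A.
That gives 3 distinct shortest paths.

3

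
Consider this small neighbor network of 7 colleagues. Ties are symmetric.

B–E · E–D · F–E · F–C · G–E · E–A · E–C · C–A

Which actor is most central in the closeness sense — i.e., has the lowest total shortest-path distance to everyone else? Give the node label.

E

Farness (sum of distances to all others) for each node — A:10, B:11, C:9, D:11, E:6, F:10, G:11.
The smallest farness is 6, for E, so E has the highest closeness.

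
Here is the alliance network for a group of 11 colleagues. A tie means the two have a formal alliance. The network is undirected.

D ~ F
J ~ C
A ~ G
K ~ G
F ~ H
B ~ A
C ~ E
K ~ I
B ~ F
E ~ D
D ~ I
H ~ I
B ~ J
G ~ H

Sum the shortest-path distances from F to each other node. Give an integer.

Distances from F: A:2, B:1, C:3, D:1, E:2, G:2, H:1, I:2, J:2, K:3.
Sum = 2 + 1 + 3 + 1 + 2 + 2 + 1 + 2 + 2 + 3 = 19.

19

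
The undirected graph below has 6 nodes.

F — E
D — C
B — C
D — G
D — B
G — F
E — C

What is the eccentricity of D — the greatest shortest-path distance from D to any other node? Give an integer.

2

Distances from D: B:1, C:1, E:2, F:2, G:1.
The largest is 2 (to E and F), so the eccentricity of D is 2.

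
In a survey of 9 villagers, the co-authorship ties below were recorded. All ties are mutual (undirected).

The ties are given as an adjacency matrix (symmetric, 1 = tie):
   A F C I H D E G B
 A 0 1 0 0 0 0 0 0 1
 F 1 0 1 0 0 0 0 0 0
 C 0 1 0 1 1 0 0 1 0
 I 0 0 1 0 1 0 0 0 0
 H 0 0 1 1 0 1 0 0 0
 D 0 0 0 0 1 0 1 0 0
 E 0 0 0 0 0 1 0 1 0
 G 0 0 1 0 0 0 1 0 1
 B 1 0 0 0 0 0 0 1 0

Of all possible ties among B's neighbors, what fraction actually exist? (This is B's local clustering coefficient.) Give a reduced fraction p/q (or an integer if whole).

B's neighbors: A and G (k = 2).
Possible neighbor pairs: C(2,2) = 1. Edges among them: none → e = 0.
Clustering(B) = 0/1.

0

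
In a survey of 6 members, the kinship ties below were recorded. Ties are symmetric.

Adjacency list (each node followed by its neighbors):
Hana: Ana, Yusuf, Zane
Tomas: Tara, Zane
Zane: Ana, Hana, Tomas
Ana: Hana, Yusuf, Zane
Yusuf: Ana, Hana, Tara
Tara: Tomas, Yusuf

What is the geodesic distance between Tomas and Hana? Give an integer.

2

One shortest route is Tomas – Zane – Hana, which uses 2 edges, and Tomas and Hana are not directly tied, so nothing shorter exists. So d(Tomas,Hana) = 2.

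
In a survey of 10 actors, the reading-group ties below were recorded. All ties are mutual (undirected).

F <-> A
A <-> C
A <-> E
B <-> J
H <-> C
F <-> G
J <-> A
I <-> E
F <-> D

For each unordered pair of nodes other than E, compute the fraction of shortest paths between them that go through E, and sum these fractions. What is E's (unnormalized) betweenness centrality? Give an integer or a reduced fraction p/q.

8

Pairs whose geodesics pass through E — A–I: 1; H–I: 1; J–I: 1; G–I: 1; D–I: 1; C–I: 1; I–B: 1; I–F: 1.
All other pairs contribute 0.
Summing the contributions gives betweenness(E) = 8.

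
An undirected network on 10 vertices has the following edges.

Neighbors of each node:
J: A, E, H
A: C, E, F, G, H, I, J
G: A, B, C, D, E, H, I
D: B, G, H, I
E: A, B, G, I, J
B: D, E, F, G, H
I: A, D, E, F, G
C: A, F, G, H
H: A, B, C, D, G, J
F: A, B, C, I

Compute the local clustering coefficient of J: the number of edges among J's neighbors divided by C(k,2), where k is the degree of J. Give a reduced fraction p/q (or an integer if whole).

J's neighbors: A, E, and H (k = 3).
Possible neighbor pairs: C(3,2) = 3. Edges among them: A–E, A–H → e = 2.
Clustering(J) = 2/3.

2/3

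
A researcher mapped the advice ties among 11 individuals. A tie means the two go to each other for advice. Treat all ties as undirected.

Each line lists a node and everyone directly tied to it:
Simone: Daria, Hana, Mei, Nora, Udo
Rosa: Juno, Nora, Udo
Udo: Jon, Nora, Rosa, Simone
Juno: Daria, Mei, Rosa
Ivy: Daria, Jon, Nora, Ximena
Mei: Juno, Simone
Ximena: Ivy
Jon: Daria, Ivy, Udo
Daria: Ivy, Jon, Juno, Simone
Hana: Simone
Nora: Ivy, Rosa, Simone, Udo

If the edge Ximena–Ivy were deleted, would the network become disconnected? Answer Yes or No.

Without the Ximena–Ivy edge there is no alternate route between Ximena and Ivy, so the network disconnects. It is a bridge.

Yes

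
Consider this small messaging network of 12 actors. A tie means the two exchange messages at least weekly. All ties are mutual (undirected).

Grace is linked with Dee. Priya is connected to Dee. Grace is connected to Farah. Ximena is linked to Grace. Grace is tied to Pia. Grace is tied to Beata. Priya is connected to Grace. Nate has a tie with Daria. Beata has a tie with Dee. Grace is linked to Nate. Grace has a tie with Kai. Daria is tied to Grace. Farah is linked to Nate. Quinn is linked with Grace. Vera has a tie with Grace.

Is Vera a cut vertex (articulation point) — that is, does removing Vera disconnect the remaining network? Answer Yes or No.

No

Even without Vera, every remaining node can still reach every other (the residual graph is connected), so Vera is not a cut vertex.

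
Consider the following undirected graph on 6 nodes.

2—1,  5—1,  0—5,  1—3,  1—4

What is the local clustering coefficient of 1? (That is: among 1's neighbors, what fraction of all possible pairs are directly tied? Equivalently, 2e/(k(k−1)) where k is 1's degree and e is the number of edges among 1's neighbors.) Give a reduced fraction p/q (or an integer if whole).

1's neighbors: 2, 3, 4, and 5 (k = 4).
Possible neighbor pairs: C(4,2) = 6. Edges among them: none → e = 0.
Clustering(1) = 0/6 = 0.

0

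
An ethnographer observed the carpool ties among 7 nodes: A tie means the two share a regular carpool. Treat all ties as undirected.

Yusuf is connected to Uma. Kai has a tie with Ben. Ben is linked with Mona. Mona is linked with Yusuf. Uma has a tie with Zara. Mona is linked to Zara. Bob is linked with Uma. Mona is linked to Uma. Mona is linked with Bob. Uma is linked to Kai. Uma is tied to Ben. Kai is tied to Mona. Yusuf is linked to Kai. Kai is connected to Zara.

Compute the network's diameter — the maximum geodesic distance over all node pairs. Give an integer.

Eccentricity of each node (its greatest distance to any other): Ben:2, Bob:2, Kai:2, Mona:1, Uma:1, Yusuf:2, Zara:2.
The maximum eccentricity is 2, realized for instance by the pair Zara–Bob via Zara – Mona – Bob. So the diameter is 2.

2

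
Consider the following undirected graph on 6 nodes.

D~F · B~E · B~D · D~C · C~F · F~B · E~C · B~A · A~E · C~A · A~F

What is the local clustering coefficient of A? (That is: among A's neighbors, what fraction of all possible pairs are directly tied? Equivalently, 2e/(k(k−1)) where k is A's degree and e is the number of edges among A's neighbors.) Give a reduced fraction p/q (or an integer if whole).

2/3

A's neighbors: B, C, E, and F (k = 4).
Possible neighbor pairs: C(4,2) = 6. Edges among them: B–E, B–F, C–E, C–F → e = 4.
Clustering(A) = 4/6 = 2/3.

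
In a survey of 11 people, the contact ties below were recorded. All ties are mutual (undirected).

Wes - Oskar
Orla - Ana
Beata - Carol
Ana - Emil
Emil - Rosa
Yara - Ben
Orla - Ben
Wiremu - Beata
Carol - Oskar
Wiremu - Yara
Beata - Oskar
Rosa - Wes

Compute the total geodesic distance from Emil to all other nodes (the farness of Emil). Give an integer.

29

Distances from Emil: Ana:1, Beata:4, Ben:3, Carol:4, Orla:2, Oskar:3, Rosa:1, Wes:2, Wiremu:5, Yara:4.
Sum = 1 + 4 + 3 + 4 + 2 + 3 + 1 + 2 + 5 + 4 = 29.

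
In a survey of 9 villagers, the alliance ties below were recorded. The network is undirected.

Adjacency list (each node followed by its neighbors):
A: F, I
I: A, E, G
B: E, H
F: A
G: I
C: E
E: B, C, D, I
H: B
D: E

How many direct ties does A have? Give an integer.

2

A is directly tied to F and I. That is 2 neighbors, so the degree of A is 2.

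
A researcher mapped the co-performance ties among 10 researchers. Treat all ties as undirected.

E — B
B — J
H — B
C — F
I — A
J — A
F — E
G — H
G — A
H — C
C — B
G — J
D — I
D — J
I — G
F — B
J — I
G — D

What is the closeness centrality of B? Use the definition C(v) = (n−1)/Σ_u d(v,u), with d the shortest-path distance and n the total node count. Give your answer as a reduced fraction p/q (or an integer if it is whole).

Distances from B: A:2, C:1, D:2, E:1, F:1, G:2, H:1, I:2, J:1. Sum = 13.
n = 10, so closeness = 9/13.

9/13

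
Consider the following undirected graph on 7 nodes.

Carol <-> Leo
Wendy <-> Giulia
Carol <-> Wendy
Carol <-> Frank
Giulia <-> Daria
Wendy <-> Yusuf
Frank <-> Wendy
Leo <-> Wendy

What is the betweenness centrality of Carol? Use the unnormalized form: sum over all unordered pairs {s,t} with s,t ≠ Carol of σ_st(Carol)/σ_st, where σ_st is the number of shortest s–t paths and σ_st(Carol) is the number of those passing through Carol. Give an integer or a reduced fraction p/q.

1/2

Pairs whose geodesics pass through Carol — Frank–Leo: 1/2.
All other pairs contribute 0.
Summing the contributions gives betweenness(Carol) = 1/2.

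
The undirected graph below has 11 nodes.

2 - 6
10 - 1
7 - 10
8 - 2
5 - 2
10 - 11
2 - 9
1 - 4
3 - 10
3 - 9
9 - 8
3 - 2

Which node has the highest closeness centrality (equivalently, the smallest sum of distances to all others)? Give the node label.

Farness (sum of distances to all others) for each node — 1:26, 2:20, 3:18, 4:35, 5:29, 6:29, 7:28, 8:28, 9:22, 10:19, 11:28.
The smallest farness is 18, for 3, so 3 has the highest closeness.

3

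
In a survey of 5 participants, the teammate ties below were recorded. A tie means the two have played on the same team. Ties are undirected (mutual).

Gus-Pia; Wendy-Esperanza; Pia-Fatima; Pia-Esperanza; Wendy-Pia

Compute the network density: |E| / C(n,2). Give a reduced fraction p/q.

There are 5 edges and 5 nodes, so the maximum possible is C(5,2) = 10.
Density = 5/10 = 1/2.

1/2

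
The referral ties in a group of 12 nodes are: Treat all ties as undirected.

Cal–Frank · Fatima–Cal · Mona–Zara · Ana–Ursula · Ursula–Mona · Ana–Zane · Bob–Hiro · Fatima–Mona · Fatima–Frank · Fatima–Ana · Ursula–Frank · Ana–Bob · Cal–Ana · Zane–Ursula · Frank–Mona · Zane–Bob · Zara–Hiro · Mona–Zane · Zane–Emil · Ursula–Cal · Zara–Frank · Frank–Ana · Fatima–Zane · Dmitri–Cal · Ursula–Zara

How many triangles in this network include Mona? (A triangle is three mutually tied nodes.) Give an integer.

Mona's neighbors: Fatima, Frank, Ursula, Zane, and Zara.
Neighbor pairs that are themselves tied: Mona–Fatima–Frank; Mona–Fatima–Zane; Mona–Frank–Ursula; Mona–Frank–Zara; Mona–Ursula–Zane; Mona–Ursula–Zara. Each forms one triangle with Mona, for 6 in total.

6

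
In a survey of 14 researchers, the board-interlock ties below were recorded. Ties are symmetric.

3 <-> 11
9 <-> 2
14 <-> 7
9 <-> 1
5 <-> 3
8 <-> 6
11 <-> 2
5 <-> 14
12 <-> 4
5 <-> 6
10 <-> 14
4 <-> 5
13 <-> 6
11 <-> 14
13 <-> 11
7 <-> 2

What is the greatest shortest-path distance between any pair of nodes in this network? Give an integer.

Eccentricity of each node (its greatest distance to any other): 1:7, 2:5, 3:4, 4:6, 5:5, 6:5, 7:4, 8:6, 9:6, 10:5, 11:4, 12:7, 13:4, 14:4.
The maximum eccentricity is 7, realized for instance by the pair 1–12 via 1 – 9 – 2 – 11 – 3 – 5 – 4 – 12. So the diameter is 7.

7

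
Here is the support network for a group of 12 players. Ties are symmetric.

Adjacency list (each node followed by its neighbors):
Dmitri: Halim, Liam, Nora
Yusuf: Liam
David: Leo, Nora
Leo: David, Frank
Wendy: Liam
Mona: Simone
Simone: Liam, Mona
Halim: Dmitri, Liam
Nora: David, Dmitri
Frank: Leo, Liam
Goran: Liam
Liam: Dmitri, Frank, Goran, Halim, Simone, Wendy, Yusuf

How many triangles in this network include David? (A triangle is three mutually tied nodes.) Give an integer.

David's neighbors are Leo and Nora, but none of them are tied to each other, so no triangle contains David.

0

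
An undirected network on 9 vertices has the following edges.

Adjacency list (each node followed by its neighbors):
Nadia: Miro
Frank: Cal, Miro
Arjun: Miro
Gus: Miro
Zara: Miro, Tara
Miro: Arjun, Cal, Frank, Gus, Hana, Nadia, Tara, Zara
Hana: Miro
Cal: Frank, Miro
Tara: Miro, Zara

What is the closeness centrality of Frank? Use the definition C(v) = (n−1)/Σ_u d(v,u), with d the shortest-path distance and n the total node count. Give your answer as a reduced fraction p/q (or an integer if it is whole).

Distances from Frank: Arjun:2, Cal:1, Gus:2, Hana:2, Miro:1, Nadia:2, Tara:2, Zara:2. Sum = 14.
n = 9, so closeness = 8/14 = 4/7.

4/7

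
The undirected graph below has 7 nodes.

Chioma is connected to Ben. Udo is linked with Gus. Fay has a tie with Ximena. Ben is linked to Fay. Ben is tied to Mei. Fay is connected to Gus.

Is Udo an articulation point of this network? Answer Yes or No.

No

Even without Udo, every remaining node can still reach every other (the residual graph is connected), so Udo is not a cut vertex.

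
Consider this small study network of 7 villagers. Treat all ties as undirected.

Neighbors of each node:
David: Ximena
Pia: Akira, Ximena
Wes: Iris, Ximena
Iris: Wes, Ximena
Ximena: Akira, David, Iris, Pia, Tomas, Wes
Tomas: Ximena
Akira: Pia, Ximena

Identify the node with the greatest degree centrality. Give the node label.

Ximena

Degrees — Akira:2, David:1, Iris:2, Pia:2, Tomas:1, Wes:2, Ximena:6.
The maximum is 6, attained only by Ximena.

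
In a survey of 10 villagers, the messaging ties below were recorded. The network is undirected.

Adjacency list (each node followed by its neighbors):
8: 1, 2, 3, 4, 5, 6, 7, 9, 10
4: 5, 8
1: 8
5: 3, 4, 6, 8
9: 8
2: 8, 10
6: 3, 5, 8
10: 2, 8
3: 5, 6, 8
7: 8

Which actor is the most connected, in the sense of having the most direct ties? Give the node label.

Degrees — 1:1, 2:2, 3:3, 4:2, 5:4, 6:3, 7:1, 8:9, 9:1, 10:2.
The maximum is 9, attained only by 8.

8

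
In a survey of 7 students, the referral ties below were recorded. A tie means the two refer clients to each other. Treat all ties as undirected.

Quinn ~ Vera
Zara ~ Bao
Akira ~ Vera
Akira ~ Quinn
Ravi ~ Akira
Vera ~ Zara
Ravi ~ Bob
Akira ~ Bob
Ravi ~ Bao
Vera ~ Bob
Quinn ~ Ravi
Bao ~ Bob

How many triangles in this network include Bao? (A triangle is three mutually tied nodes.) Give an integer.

1

Bao's neighbors: Bob, Ravi, and Zara.
Neighbor pairs that are themselves tied: Bao–Bob–Ravi. Each forms one triangle with Bao, for 1 in total.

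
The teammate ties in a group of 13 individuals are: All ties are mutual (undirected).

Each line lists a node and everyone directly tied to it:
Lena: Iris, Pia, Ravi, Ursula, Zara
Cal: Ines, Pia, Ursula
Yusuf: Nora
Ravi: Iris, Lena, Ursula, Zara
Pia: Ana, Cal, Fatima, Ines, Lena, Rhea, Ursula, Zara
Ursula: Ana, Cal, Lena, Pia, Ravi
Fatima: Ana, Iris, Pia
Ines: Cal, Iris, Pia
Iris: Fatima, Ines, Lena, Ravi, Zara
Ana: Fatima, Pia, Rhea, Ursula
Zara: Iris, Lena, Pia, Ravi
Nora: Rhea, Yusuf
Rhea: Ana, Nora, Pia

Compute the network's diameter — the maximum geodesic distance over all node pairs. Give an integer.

Eccentricity of each node (its greatest distance to any other): Ana:3, Cal:4, Fatima:4, Ines:4, Iris:5, Lena:4, Nora:4, Pia:3, Ravi:5, Rhea:3, Ursula:4, Yusuf:5, Zara:4.
The maximum eccentricity is 5, realized for instance by the pair Yusuf–Iris via Yusuf – Nora – Rhea – Ana – Fatima – Iris. So the diameter is 5.

5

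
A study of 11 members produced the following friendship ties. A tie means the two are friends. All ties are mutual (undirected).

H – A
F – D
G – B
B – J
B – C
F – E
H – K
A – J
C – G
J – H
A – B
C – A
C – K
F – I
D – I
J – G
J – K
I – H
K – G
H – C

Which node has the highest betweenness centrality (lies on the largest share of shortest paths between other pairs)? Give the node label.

H

Unnormalized betweenness of each node: A:28/15, B:8/15, C:13/3, D:0, E:0, F:9, G:8/15, H:368/15, I:21, J:13/3, K:28/15.
H has the largest value, 368/15, making it the main broker — the node through which the most shortest paths run.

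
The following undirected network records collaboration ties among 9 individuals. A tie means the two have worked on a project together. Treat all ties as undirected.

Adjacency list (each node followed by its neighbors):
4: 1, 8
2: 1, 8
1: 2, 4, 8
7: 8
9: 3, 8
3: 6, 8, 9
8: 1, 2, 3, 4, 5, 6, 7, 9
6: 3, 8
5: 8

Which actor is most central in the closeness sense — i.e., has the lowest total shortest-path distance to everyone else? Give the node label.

Farness (sum of distances to all others) for each node — 1:13, 2:14, 3:13, 4:14, 5:15, 6:14, 7:15, 8:8, 9:14.
The smallest farness is 8, for 8, so 8 has the highest closeness.

8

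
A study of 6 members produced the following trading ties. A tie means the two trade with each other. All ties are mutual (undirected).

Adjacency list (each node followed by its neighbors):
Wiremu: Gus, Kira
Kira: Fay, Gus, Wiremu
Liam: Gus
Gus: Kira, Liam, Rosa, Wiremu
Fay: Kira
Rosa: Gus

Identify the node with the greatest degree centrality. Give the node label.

Gus

Degrees — Fay:1, Gus:4, Kira:3, Liam:1, Rosa:1, Wiremu:2.
The maximum is 4, attained only by Gus.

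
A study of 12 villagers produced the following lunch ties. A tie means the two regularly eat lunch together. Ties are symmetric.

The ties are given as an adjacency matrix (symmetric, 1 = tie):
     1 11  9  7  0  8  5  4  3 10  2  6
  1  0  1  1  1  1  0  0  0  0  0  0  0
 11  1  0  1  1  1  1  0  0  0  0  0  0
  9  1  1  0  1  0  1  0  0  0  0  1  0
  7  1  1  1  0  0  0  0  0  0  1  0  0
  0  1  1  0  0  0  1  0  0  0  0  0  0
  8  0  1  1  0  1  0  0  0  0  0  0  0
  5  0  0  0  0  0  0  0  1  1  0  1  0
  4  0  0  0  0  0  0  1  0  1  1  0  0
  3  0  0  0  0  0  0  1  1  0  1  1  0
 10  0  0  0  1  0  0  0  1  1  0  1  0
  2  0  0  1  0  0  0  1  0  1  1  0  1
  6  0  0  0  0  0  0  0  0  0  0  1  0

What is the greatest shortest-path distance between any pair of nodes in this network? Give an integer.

Eccentricity of each node (its greatest distance to any other): 0:4, 1:3, 2:3, 3:4, 4:4, 5:4, 6:4, 7:3, 8:4, 9:3, 10:3, 11:3.
The maximum eccentricity is 4, realized for instance by the pair 0–5 via 0 – 1 – 9 – 2 – 5. So the diameter is 4.

4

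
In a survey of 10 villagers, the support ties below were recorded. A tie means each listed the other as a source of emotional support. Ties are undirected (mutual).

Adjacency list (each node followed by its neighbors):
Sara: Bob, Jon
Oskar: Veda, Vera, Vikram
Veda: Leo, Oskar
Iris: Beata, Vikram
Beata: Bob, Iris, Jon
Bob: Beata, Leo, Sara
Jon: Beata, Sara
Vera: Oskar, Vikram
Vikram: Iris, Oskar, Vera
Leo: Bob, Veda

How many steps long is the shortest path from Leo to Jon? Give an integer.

One shortest route is Leo – Bob – Sara – Jon, which uses 3 edges, and at distance 2 from Leo we only reach {Beata, Oskar, Sara}, which does not include Jon. So d(Leo,Jon) = 3.

3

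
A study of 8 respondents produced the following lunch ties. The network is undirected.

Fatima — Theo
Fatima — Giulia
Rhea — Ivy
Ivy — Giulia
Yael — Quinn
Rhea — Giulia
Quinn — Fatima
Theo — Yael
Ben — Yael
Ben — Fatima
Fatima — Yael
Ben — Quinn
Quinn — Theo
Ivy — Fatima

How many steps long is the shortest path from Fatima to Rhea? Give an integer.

One shortest route is Fatima – Ivy – Rhea, which uses 2 edges, and Fatima and Rhea are not directly tied, so nothing shorter exists. So d(Fatima,Rhea) = 2.

2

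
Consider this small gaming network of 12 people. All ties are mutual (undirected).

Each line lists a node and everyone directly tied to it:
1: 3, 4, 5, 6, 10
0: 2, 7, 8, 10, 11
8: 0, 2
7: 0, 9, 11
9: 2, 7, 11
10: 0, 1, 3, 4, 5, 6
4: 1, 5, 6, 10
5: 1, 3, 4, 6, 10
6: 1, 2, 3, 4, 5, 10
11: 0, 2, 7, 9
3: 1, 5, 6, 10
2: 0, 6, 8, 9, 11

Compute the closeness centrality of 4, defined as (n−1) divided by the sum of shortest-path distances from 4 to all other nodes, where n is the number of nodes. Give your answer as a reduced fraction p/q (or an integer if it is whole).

Distances from 4: 0:2, 1:1, 2:2, 3:2, 5:1, 6:1, 7:3, 8:3, 9:3, 10:1, 11:3. Sum = 22.
n = 12, so closeness = 11/22 = 1/2.

1/2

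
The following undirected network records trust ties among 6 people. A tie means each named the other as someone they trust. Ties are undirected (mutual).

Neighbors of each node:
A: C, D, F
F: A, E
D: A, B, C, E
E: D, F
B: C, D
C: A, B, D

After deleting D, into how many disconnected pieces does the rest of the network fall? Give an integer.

1

D's neighbors (A, B, C, and E) remain reachable from one another through other ties, so the rest of the network stays in one piece.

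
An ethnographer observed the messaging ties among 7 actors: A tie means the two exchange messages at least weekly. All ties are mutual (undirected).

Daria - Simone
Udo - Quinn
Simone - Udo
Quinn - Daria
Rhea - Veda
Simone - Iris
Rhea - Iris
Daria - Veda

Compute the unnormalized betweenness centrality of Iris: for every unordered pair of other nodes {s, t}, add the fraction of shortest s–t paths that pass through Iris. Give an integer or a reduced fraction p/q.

2

Pairs whose geodesics pass through Iris — Rhea–Simone: 1; Rhea–Udo: 1.
All other pairs contribute 0.
Summing the contributions gives betweenness(Iris) = 2.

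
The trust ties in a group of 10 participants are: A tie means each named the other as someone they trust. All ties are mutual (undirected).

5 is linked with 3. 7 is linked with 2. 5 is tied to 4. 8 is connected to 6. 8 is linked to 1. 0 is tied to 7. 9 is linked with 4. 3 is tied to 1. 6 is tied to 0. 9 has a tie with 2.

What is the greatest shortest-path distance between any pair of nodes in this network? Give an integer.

Eccentricity of each node (its greatest distance to any other): 0:5, 1:5, 2:5, 3:5, 4:5, 5:5, 6:5, 7:5, 8:5, 9:5.
The maximum eccentricity is 5, realized for instance by the pair 9–8 via 9 – 4 – 5 – 3 – 1 – 8. So the diameter is 5.

5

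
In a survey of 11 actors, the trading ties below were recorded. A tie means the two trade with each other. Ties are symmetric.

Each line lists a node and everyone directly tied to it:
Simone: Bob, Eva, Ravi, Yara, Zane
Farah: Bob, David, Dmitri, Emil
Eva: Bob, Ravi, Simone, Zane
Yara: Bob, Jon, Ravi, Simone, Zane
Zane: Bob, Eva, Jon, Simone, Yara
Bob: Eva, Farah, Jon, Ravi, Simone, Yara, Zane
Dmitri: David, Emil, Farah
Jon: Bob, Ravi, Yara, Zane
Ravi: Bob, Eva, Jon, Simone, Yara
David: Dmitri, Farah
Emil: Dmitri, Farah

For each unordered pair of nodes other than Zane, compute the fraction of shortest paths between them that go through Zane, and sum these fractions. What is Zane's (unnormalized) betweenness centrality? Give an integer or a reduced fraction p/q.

Pairs whose geodesics pass through Zane — Jon–Eva: 1/3; Jon–Simone: 1/4; Eva–Yara: 1/4.
All other pairs contribute 0.
Summing the contributions gives betweenness(Zane) = 5/6.

5/6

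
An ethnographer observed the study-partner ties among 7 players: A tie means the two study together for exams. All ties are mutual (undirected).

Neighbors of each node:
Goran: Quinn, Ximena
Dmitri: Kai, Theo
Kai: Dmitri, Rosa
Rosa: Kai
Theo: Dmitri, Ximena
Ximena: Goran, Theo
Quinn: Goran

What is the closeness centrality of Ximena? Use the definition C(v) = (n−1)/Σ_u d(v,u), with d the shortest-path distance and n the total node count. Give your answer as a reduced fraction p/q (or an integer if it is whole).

6/13

Distances from Ximena: Dmitri:2, Goran:1, Kai:3, Quinn:2, Rosa:4, Theo:1. Sum = 13.
n = 7, so closeness = 6/13.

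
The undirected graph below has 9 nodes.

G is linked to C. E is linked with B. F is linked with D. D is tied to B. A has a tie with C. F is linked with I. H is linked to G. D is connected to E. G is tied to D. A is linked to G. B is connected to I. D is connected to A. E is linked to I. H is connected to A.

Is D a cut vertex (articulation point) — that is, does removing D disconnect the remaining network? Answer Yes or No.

Removing D leaves {A, C, G, and H} with no path to {B, E, F, and I}, so the network splits into 2 components. D is a cut vertex.

Yes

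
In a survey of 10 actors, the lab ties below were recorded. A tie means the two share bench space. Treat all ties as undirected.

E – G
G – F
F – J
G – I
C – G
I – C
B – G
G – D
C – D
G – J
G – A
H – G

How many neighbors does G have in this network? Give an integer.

9

G is directly tied to A, B, C, D, E, F, H, I, and J. That is 9 neighbors, so the degree of G is 9.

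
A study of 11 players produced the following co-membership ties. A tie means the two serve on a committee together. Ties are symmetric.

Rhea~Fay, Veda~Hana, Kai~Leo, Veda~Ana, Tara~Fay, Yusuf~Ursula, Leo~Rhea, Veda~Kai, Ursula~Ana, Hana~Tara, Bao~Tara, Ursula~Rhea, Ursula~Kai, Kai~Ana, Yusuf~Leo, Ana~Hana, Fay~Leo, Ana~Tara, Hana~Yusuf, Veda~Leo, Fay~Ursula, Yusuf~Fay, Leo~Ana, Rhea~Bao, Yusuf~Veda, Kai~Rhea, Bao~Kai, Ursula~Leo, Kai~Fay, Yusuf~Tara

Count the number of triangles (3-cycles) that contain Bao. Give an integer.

1

Bao's neighbors: Kai, Rhea, and Tara.
Neighbor pairs that are themselves tied: Bao–Kai–Rhea. Each forms one triangle with Bao, for 1 in total.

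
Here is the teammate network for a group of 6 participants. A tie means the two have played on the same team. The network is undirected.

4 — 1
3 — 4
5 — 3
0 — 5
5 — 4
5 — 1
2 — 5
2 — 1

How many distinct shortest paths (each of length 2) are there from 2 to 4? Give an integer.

The shortest distance is 2. The length-2 paths are: 2–5–4; 2–1–4.
That gives 2 distinct shortest paths.

2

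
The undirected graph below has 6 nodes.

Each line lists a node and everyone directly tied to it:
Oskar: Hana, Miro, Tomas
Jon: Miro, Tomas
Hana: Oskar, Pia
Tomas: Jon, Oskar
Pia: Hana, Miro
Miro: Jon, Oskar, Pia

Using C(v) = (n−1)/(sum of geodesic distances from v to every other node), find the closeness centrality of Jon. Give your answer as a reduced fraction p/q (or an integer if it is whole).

Distances from Jon: Hana:3, Miro:1, Oskar:2, Pia:2, Tomas:1. Sum = 9.
n = 6, so closeness = 5/9.

5/9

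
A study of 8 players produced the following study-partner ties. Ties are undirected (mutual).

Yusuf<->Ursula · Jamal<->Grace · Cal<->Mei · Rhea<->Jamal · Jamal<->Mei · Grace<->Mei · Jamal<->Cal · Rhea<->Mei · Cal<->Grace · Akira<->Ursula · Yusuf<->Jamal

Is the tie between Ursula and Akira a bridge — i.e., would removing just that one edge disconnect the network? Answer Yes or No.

Yes

Without the Ursula–Akira edge there is no alternate route between Ursula and Akira, so the network disconnects. It is a bridge.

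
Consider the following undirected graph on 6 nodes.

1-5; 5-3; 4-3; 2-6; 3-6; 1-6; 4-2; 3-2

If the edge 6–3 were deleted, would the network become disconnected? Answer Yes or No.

Even without that edge, 6 still reaches 3 via 6 – 2 – 3, so the network stays connected. Not a bridge.

No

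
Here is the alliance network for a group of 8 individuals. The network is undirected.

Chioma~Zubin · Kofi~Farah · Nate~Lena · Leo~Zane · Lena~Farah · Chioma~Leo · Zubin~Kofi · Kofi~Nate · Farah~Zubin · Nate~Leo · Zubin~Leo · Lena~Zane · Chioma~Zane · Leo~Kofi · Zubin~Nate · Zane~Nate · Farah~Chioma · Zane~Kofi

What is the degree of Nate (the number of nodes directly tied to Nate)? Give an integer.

5

Nate is directly tied to Kofi, Lena, Leo, Zane, and Zubin. That is 5 neighbors, so the degree of Nate is 5.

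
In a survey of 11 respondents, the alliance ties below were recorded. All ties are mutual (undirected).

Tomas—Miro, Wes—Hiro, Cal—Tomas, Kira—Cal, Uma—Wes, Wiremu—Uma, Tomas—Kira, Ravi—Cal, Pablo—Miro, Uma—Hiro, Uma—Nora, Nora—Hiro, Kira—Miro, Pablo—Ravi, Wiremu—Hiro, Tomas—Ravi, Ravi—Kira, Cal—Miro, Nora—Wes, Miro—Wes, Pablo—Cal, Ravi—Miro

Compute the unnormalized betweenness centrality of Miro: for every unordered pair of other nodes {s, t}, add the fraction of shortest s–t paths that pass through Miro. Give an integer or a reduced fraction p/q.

77/3

Pairs whose geodesics pass through Miro — Cal–Hiro: 1; Cal–Wes: 1; Cal–Uma: 1; Cal–Nora: 1; Cal–Wiremu: 2/2; Kira–Pablo: 1/3; Kira–Hiro: 1; Kira–Wes: 1; Kira–Uma: 1; Kira–Nora: 1; Kira–Wiremu: 2/2; Ravi–Hiro: 1; Ravi–Wes: 1; Ravi–Uma: 1 … (+13 more pairs).
All other pairs contribute 0.
Summing the contributions gives betweenness(Miro) = 77/3.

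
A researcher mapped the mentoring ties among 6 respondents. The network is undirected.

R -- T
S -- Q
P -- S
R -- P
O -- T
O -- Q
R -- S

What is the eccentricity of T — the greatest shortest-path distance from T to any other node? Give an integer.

Distances from T: O:1, P:2, Q:2, R:1, S:2.
The largest is 2 (to P, S, and Q), so the eccentricity of T is 2.

2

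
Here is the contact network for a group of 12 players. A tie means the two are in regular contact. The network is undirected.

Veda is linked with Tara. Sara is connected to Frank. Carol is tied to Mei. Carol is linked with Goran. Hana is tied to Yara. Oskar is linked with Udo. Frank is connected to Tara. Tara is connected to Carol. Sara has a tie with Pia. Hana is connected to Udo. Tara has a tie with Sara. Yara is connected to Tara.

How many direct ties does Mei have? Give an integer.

1

Mei is directly tied to Carol. That is 1 neighbor, so the degree of Mei is 1.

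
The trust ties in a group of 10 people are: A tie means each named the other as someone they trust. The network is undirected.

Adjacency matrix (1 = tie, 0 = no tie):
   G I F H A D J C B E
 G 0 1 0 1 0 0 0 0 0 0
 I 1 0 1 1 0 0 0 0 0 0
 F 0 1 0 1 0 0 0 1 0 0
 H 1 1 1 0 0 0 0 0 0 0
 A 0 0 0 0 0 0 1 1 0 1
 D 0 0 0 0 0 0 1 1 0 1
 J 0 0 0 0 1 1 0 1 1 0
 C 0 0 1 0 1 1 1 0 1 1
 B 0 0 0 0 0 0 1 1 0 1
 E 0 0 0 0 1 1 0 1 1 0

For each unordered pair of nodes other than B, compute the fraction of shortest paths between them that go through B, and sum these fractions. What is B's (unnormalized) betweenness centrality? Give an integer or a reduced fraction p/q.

Pairs whose geodesics pass through B — J–E: 1/4.
All other pairs contribute 0.
Summing the contributions gives betweenness(B) = 1/4.

1/4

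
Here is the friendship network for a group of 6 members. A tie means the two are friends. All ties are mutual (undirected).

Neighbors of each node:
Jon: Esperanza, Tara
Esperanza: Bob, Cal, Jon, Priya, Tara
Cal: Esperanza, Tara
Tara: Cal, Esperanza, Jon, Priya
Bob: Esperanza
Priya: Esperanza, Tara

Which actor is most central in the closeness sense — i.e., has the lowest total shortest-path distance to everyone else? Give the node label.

Farness (sum of distances to all others) for each node — Bob:9, Cal:8, Esperanza:5, Jon:8, Priya:8, Tara:6.
The smallest farness is 5, for Esperanza, so Esperanza has the highest closeness.

Esperanza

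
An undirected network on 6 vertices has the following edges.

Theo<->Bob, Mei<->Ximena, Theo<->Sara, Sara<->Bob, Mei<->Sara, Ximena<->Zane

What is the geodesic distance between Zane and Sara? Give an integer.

3

One shortest route is Zane – Ximena – Mei – Sara, which uses 3 edges, and at distance 2 from Zane we only reach {Mei}, which does not include Sara. So d(Zane,Sara) = 3.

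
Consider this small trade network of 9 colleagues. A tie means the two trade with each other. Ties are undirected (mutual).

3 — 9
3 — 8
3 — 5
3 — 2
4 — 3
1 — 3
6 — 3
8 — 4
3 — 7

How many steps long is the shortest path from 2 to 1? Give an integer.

One shortest route is 2 – 3 – 1, which uses 2 edges, and 2 and 1 are not directly tied, so nothing shorter exists. So d(2,1) = 2.

2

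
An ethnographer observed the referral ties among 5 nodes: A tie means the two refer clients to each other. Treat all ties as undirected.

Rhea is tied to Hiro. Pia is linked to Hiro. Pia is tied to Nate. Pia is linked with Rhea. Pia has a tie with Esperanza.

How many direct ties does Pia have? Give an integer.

4

Pia is directly tied to Esperanza, Hiro, Nate, and Rhea. That is 4 neighbors, so the degree of Pia is 4.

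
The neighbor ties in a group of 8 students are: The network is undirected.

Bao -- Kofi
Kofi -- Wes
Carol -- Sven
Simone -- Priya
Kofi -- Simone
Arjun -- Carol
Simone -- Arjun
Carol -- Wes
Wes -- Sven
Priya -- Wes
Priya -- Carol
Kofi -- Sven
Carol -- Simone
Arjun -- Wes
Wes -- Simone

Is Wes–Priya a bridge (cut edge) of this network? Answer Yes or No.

Even without that edge, Wes still reaches Priya via Wes – Simone – Priya, so the network stays connected. Not a bridge.

No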